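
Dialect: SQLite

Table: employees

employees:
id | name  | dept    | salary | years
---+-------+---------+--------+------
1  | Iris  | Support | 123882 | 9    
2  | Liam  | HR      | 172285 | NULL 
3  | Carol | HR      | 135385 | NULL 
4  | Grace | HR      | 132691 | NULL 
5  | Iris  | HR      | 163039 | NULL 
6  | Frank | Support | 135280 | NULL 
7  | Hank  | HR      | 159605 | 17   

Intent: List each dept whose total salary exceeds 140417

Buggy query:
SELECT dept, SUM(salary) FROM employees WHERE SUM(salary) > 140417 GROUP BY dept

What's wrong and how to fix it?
Bug: WHERE runs before GROUP BY, so aggregates aren't available there

Fix: Use HAVING (which filters groups after aggregation) instead of WHERE

Corrected query:
SELECT dept, SUM(salary) FROM employees GROUP BY dept HAVING SUM(salary) > 140417

Result:
dept    | SUM(salary)
--------+------------
HR      | 763005     
Support | 259162     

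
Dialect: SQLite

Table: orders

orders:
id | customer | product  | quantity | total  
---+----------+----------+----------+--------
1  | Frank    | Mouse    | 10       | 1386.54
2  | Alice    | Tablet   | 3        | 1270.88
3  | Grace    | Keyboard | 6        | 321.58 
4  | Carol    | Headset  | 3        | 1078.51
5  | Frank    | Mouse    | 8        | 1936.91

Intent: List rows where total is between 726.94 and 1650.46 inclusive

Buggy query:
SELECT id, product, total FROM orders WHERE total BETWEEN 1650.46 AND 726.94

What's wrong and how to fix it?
Bug: The bounds are reversed; BETWEEN a AND b requires a <= b to match anything

Fix: Write BETWEEN 726.94 AND 1650.46

Corrected query:
SELECT id, product, total FROM orders WHERE total BETWEEN 726.94 AND 1650.46

Result:
id | product | total  
---+---------+--------
1  | Mouse   | 1386.54
2  | Tablet  | 1270.88
4  | Headset | 1078.51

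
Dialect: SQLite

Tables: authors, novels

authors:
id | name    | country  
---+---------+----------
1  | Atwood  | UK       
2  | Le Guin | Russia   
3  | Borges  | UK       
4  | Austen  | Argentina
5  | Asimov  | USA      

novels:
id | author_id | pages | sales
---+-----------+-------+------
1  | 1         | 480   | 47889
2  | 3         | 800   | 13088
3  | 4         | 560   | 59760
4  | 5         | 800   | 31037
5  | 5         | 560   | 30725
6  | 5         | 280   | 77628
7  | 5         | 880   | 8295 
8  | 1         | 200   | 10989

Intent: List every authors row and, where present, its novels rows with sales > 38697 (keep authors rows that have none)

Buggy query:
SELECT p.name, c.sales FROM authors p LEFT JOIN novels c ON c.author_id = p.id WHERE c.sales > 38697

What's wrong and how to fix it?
Bug: Filtering c.sales in WHERE discards the NULL rows produced by LEFT JOIN, turning it into an inner join

Fix: Move the right-table condition into the ON clause so unmatched parents are kept

Corrected query:
SELECT p.name, c.sales FROM authors p LEFT JOIN novels c ON c.author_id = p.id AND c.sales > 38697

Result:
name    | sales
--------+------
Atwood  | 47889
Le Guin | NULL 
Borges  | NULL 
Austen  | 59760
Asimov  | 77628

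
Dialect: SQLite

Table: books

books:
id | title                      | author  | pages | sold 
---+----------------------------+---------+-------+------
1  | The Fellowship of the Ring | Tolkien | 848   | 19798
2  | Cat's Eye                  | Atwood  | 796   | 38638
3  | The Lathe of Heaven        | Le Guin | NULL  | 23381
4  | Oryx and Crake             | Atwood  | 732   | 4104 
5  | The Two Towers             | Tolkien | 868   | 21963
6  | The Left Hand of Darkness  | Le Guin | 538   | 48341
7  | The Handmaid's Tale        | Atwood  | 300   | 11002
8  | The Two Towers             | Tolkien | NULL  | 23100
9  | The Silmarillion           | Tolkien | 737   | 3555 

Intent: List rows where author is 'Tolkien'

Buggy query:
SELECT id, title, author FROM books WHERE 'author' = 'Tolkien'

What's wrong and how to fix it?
Bug: 'author' in single quotes is a string literal, not the column; the comparison is literal-vs-literal and never true

Fix: Remove the quotes around the column name (or use double quotes for an identifier)

Corrected query:
SELECT id, title, author FROM books WHERE author = 'Tolkien'

Result:
id | title                      | author 
---+----------------------------+--------
1  | The Fellowship of the Ring | Tolkien
5  | The Two Towers             | Tolkien
8  | The Two Towers             | Tolkien
9  | The Silmarillion           | Tolkien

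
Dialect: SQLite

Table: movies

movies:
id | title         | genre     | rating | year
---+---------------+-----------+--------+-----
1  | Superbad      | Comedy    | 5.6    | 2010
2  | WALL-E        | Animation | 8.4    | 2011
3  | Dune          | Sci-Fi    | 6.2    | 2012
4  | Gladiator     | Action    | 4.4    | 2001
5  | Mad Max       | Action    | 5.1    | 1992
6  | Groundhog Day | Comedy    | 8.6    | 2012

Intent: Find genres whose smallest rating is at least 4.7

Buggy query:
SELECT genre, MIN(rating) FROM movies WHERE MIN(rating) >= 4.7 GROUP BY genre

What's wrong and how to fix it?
Bug: Aggregates like MIN are computed per group after WHERE runs

Fix: Replace WHERE with HAVING after the GROUP BY

Corrected query:
SELECT genre, MIN(rating) FROM movies GROUP BY genre HAVING MIN(rating) >= 4.7

Result:
genre     | MIN(rating)
----------+------------
Animation | 8.4        
Comedy    | 5.6        
Sci-Fi    | 6.2        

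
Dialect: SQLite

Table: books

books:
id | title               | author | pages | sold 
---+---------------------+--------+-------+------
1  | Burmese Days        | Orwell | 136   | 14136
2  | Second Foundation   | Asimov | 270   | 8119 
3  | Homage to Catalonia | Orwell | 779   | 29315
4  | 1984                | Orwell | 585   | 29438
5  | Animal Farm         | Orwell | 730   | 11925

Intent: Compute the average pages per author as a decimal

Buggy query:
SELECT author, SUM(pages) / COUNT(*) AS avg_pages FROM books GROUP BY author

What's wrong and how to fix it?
Bug: SUM(pages) and COUNT(*) are both integers; the division truncates the fractional part

Fix: Multiply by 1.0 (or CAST to REAL) to force floating-point division

Corrected query:
SELECT author, SUM(pages) * 1.0 / COUNT(*) AS avg_pages FROM books GROUP BY author

Result:
author | avg_pages
-------+----------
Asimov | 270      
Orwell | 557.5    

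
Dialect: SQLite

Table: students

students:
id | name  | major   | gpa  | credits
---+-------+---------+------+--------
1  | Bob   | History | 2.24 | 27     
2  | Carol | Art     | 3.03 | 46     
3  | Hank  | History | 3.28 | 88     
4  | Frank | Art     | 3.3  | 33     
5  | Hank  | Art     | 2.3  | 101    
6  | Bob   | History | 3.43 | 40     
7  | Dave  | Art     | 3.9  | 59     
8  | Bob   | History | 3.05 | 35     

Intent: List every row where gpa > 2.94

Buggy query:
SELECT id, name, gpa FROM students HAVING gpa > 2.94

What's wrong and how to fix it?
Bug: This is a non-aggregate query (no GROUP BY, no aggregates), so in SQLite the HAVING clause is invalid here; a row-level condition belongs in WHERE

Fix: Replace HAVING with WHERE since the condition applies to individual rows

Corrected query:
SELECT id, name, gpa FROM students WHERE gpa > 2.94

Result:
id | name  | gpa 
---+-------+-----
2  | Carol | 3.03
3  | Hank  | 3.28
4  | Frank | 3.3 
6  | Bob   | 3.43
7  | Dave  | 3.9 
8  | Bob   | 3.05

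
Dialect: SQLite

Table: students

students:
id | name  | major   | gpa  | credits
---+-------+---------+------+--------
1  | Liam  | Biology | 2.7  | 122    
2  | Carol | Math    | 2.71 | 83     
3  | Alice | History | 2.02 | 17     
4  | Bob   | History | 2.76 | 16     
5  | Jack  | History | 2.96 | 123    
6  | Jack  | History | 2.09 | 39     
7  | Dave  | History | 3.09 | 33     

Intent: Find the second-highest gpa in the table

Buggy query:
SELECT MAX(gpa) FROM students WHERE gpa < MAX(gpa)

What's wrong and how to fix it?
Bug: The inner MAX is an aggregate inside WHERE, which is not allowed

Fix: Compute the overall MAX in a subquery, then take MAX of rows below it

Corrected query:
SELECT MAX(gpa) FROM students WHERE gpa < (SELECT MAX(gpa) FROM students)

Result:
MAX(gpa)
--------
2.96    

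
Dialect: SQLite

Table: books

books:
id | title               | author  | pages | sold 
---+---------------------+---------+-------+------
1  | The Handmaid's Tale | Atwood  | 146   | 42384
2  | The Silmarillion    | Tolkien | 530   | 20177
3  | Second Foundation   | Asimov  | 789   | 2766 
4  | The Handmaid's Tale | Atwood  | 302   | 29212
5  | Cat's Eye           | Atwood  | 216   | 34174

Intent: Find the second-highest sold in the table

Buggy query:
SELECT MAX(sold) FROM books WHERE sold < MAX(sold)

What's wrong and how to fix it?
Bug: The inner MAX is an aggregate inside WHERE, which is not allowed

Fix: Put the inner MAX in a scalar subquery

Corrected query:
SELECT MAX(sold) FROM books WHERE sold < (SELECT MAX(sold) FROM books)

Result:
MAX(sold)
---------
34174    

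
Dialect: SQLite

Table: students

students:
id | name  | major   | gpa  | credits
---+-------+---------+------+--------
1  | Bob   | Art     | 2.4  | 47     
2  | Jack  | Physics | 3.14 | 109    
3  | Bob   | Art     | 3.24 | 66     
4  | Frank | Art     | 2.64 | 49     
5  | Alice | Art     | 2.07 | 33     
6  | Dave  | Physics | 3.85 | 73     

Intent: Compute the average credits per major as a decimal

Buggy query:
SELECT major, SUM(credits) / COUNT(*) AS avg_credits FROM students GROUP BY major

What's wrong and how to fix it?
Bug: SUM(credits) and COUNT(*) are both integers; the division truncates the fractional part

Fix: Cast one side to REAL so the division keeps the fractional part

Corrected query:
SELECT major, SUM(credits) * 1.0 / COUNT(*) AS avg_credits FROM students GROUP BY major

Result:
major   | avg_credits
--------+------------
Art     | 48.75      
Physics | 91         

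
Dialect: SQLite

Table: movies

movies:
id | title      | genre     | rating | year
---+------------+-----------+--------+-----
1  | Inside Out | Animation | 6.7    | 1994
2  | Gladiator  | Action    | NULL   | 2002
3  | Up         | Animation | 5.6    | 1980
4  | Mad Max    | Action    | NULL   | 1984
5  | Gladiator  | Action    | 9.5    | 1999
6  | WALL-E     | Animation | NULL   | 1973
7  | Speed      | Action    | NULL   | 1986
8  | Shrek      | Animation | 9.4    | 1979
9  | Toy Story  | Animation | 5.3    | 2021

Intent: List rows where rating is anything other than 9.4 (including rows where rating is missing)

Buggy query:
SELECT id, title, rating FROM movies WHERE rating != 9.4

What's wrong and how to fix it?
Bug: 'rating != 9.4' is unknown when rating is NULL, so NULL rows are silently excluded

Fix: Handle NULL separately with IS NULL alongside the inequality

Corrected query:
SELECT id, title, rating FROM movies WHERE rating != 9.4 OR rating IS NULL

Result:
id | title      | rating
---+------------+-------
1  | Inside Out | 6.7   
2  | Gladiator  | NULL  
3  | Up         | 5.6   
4  | Mad Max    | NULL  
5  | Gladiator  | 9.5   
6  | WALL-E     | NULL  
7  | Speed      | NULL  
9  | Toy Story  | 5.3   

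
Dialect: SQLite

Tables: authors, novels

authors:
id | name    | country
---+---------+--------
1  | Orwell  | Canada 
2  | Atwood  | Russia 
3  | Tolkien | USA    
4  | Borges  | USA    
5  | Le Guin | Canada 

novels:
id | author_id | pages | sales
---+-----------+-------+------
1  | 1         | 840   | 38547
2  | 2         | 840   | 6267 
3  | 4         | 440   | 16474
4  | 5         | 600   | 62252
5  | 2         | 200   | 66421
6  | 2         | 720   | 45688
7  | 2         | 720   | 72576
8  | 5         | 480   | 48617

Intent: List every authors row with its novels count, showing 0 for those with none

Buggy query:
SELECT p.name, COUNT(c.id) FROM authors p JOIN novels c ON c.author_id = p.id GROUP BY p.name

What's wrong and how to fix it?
Bug: INNER JOIN drops authors rows that have no matching novels rows

Fix: Switch to LEFT JOIN to retain unmatched parent rows

Corrected query:
SELECT p.name, COUNT(c.id) FROM authors p LEFT JOIN novels c ON c.author_id = p.id GROUP BY p.name

Result:
name    | COUNT(c.id)
--------+------------
Atwood  | 4          
Borges  | 1          
Le Guin | 2          
Orwell  | 1          
Tolkien | 0          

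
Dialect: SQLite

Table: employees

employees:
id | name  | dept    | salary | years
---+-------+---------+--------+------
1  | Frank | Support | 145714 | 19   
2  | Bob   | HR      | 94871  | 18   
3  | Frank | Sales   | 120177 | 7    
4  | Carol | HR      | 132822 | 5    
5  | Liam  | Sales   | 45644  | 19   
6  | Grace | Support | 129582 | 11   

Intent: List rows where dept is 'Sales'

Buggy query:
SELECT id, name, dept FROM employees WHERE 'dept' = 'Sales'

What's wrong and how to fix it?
Bug: Single quotes denote string literals in SQL; the column name is being compared as a constant string

Fix: Reference the column as dept without single quotes

Corrected query:
SELECT id, name, dept FROM employees WHERE dept = 'Sales'

Result:
id | name  | dept 
---+-------+------
3  | Frank | Sales
5  | Liam  | Sales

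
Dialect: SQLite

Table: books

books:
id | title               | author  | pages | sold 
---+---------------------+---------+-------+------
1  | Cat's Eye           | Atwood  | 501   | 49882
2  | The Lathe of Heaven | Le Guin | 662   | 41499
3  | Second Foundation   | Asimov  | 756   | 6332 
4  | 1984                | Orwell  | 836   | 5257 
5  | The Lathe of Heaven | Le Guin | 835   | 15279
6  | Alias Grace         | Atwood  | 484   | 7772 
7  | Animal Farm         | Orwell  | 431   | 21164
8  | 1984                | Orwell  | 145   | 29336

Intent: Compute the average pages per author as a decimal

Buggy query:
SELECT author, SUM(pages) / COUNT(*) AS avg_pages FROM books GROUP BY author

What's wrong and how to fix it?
Bug: SUM(pages) and COUNT(*) are both integers; the division truncates the fractional part

Fix: Multiply by 1.0 (or CAST to REAL) to force floating-point division

Corrected query:
SELECT author, SUM(pages) * 1.0 / COUNT(*) AS avg_pages FROM books GROUP BY author

Result:
author  | avg_pages 
--------+-----------
Asimov  | 756       
Atwood  | 492.5     
Le Guin | 748.5     
Orwell  | 470.666667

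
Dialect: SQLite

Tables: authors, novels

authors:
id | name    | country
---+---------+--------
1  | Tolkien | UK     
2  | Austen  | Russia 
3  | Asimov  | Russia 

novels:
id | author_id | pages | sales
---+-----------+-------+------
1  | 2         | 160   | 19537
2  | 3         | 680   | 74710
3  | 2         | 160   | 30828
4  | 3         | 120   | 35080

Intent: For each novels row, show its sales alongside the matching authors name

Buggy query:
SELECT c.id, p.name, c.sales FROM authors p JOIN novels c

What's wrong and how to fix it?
Bug: Missing join condition: each novels row is matched to all authors rows instead of just its own

Fix: Specify the join condition linking the foreign key to the parent id

Corrected query:
SELECT c.id, p.name, c.sales FROM authors p JOIN novels c ON c.author_id = p.id

Result:
id | name   | sales
---+--------+------
1  | Austen | 19537
2  | Asimov | 74710
3  | Austen | 30828
4  | Asimov | 35080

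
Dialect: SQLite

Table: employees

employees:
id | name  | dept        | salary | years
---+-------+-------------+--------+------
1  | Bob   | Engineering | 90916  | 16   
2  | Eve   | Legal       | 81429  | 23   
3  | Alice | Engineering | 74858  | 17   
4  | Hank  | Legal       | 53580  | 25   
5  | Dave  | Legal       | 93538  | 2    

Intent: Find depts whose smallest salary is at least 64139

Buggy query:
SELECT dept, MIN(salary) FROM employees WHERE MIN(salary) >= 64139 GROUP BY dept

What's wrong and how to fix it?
Bug: MIN() in WHERE is a misuse of aggregate

Fix: Use HAVING for the per-group MIN condition

Corrected query:
SELECT dept, MIN(salary) FROM employees GROUP BY dept HAVING MIN(salary) >= 64139

Result:
dept        | MIN(salary)
------------+------------
Engineering | 74858      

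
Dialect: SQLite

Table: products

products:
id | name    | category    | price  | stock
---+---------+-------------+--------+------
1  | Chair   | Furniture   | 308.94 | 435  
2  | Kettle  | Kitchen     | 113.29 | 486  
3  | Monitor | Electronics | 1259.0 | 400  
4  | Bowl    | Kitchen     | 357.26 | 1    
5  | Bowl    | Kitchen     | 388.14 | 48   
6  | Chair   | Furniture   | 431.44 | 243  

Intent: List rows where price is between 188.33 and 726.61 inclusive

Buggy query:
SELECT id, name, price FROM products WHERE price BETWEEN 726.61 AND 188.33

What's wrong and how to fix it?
Bug: BETWEEN expects the lower bound first; with 726.61 AND 188.33 the range is empty

Fix: Swap the bounds so the smaller value comes first

Corrected query:
SELECT id, name, price FROM products WHERE price BETWEEN 188.33 AND 726.61

Result:
id | name  | price 
---+-------+-------
1  | Chair | 308.94
4  | Bowl  | 357.26
5  | Bowl  | 388.14
6  | Chair | 431.44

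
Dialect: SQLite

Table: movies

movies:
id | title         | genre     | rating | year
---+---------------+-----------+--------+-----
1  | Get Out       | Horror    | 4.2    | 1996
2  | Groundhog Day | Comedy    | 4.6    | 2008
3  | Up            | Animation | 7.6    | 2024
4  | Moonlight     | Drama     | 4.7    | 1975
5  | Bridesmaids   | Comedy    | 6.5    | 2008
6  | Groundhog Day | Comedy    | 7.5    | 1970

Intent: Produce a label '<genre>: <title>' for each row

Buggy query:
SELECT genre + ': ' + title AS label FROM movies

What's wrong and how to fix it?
Bug: '+' is numeric addition; on text columns SQLite converts them to 0 instead of concatenating

Fix: Replace + with || to concatenate text

Corrected query:
SELECT genre || ': ' || title AS label FROM movies

Result:
label                
---------------------
Horror: Get Out      
Comedy: Groundhog Day
Animation: Up        
Drama: Moonlight     
Comedy: Bridesmaids  
Comedy: Groundhog Day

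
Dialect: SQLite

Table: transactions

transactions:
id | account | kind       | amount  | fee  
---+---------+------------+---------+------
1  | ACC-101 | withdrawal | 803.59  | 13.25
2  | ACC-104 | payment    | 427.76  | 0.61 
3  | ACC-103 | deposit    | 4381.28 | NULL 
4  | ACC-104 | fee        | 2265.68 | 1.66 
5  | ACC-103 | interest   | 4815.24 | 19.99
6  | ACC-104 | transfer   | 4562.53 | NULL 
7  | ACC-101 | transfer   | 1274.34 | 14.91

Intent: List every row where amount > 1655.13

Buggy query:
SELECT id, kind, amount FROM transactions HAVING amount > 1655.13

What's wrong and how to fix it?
Bug: HAVING filters the output of aggregation, but this query has no GROUP BY and no aggregate functions, so SQLite rejects it (HAVING clause on a non-aggregate query); the condition here is per row

Fix: Replace HAVING with WHERE since the condition applies to individual rows

Corrected query:
SELECT id, kind, amount FROM transactions WHERE amount > 1655.13

Result:
id | kind     | amount 
---+----------+--------
3  | deposit  | 4381.28
4  | fee      | 2265.68
5  | interest | 4815.24
6  | transfer | 4562.53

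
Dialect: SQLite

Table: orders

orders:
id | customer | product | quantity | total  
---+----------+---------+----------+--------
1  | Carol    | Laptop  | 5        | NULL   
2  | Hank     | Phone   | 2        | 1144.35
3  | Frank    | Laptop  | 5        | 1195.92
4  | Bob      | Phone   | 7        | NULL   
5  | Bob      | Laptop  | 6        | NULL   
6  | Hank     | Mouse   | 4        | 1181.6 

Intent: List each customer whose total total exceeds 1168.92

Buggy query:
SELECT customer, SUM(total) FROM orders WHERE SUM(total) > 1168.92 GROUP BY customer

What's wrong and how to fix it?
Bug: SUM(total) is an aggregate, but WHERE filters rows before aggregation

Fix: Move the aggregate condition to a HAVING clause

Corrected query:
SELECT customer, SUM(total) FROM orders GROUP BY customer HAVING SUM(total) > 1168.92

Result:
customer | SUM(total)
---------+-----------
Frank    | 1195.92   
Hank     | 2325.95   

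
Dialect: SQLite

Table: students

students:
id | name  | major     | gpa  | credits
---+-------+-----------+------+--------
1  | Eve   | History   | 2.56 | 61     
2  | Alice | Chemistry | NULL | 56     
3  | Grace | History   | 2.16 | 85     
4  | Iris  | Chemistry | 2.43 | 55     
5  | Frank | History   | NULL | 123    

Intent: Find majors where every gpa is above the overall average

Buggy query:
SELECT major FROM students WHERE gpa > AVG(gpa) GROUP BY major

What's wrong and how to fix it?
Bug: WHERE evaluates per row before aggregation, so AVG() is unavailable

Fix: Use a subquery for AVG and a HAVING MIN(...) filter so the condition holds for every row in the group

Corrected query:
SELECT major FROM students GROUP BY major HAVING MIN(gpa) > (SELECT AVG(gpa) FROM students)

Result:
major    
---------
Chemistry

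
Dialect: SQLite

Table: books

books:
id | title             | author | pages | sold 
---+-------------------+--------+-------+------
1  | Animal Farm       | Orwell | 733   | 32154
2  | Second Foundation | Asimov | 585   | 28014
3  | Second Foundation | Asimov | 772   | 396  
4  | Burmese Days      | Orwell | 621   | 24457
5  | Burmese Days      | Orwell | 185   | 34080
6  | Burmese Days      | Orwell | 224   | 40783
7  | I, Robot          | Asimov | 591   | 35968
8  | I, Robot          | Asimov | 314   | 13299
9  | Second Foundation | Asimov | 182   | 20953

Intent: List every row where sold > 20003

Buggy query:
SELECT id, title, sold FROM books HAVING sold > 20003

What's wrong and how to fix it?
Bug: This is a non-aggregate query (no GROUP BY, no aggregates), so in SQLite the HAVING clause is invalid here; a row-level condition belongs in WHERE

Fix: Use WHERE for row-level filtering

Corrected query:
SELECT id, title, sold FROM books WHERE sold > 20003

Result:
id | title             | sold 
---+-------------------+------
1  | Animal Farm       | 32154
2  | Second Foundation | 28014
4  | Burmese Days      | 24457
5  | Burmese Days      | 34080
6  | Burmese Days      | 40783
7  | I, Robot          | 35968
9  | Second Foundation | 20953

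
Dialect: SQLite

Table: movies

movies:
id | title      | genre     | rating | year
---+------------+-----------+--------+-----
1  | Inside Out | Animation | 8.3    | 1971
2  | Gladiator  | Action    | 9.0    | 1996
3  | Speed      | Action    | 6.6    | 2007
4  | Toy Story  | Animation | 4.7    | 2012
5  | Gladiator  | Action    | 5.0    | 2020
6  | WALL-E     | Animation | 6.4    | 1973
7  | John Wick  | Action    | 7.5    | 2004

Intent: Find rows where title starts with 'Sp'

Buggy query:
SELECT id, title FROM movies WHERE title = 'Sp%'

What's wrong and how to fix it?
Bug: Wildcards only work with LIKE; '=' treats '%' as a literal character

Fix: Use LIKE for wildcard pattern matching

Corrected query:
SELECT id, title FROM movies WHERE title LIKE 'Sp%'

Result:
id | title
---+------
3  | Speed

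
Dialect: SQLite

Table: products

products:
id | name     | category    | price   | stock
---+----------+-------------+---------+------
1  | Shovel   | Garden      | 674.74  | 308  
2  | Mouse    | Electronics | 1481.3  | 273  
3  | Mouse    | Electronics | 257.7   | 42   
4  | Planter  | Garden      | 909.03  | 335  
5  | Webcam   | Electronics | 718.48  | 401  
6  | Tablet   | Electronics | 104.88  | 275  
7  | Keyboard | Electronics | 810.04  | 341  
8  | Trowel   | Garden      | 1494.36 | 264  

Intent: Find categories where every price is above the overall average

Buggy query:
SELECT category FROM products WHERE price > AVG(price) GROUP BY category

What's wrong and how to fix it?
Bug: AVG() is an aggregate; it can't sit directly in WHERE

Fix: Compute the overall average in a scalar subquery and compare each group's MIN against it in HAVING

Corrected query:
SELECT category FROM products GROUP BY category HAVING MIN(price) > (SELECT AVG(price) FROM products)

Result:
(no rows)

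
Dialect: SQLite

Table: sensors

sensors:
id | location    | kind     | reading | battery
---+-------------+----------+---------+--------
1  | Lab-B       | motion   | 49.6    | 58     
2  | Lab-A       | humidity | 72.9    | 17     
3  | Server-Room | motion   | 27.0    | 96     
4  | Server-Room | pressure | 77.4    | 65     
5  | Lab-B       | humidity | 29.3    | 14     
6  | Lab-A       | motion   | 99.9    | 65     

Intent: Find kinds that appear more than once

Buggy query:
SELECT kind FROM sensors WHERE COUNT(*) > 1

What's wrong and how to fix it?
Bug: WHERE can't reference COUNT(*); aggregates are computed after WHERE

Fix: GROUP BY kind, then filter groups with HAVING COUNT(*) > 1

Corrected query:
SELECT kind FROM sensors GROUP BY kind HAVING COUNT(*) > 1

Result:
kind    
--------
humidity
motion  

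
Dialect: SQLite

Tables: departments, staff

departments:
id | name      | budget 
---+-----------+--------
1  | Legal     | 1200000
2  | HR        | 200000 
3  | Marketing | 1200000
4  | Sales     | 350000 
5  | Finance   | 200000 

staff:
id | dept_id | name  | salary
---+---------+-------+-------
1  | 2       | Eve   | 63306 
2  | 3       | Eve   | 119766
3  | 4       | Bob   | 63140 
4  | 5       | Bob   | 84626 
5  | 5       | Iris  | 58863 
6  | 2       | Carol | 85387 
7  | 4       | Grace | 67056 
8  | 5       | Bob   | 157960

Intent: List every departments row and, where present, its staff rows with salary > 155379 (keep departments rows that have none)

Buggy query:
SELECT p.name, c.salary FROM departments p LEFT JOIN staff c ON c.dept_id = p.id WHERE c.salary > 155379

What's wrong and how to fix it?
Bug: Filtering c.salary in WHERE discards the NULL rows produced by LEFT JOIN, turning it into an inner join

Fix: Put 'c.salary > 155379' in the JOIN's ON clause instead of WHERE

Corrected query:
SELECT p.name, c.salary FROM departments p LEFT JOIN staff c ON c.dept_id = p.id AND c.salary > 155379

Result:
name      | salary
----------+-------
Legal     | NULL  
HR        | NULL  
Marketing | NULL  
Sales     | NULL  
Finance   | 157960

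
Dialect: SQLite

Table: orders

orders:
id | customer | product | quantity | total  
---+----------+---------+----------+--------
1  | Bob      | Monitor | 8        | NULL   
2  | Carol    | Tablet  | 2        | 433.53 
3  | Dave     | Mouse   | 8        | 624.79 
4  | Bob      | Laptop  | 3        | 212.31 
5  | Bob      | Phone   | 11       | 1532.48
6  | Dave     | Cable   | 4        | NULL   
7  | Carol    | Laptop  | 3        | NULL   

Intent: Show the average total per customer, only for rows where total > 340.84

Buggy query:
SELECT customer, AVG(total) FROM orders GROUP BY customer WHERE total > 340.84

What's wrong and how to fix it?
Bug: Row-level WHERE must come before GROUP BY in the clause order

Fix: Move the WHERE clause before GROUP BY

Corrected query:
SELECT customer, AVG(total) FROM orders WHERE total > 340.84 GROUP BY customer

Result:
customer | AVG(total)
---------+-----------
Bob      | 1532.48   
Carol    | 433.53    
Dave     | 624.79    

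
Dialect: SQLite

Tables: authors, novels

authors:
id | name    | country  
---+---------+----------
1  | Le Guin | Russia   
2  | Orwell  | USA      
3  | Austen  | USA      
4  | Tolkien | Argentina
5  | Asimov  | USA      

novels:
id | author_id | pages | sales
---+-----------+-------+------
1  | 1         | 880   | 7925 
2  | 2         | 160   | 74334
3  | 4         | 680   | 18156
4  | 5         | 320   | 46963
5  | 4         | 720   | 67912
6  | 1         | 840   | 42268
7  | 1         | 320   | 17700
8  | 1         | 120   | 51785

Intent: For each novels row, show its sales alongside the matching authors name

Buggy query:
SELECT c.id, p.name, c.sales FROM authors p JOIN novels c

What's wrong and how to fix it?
Bug: Missing join condition: each novels row is matched to all authors rows instead of just its own

Fix: Add ON c.author_id = p.id to the JOIN

Corrected query:
SELECT c.id, p.name, c.sales FROM authors p JOIN novels c ON c.author_id = p.id

Result:
id | name    | sales
---+---------+------
1  | Le Guin | 7925 
2  | Orwell  | 74334
3  | Tolkien | 18156
4  | Asimov  | 46963
5  | Tolkien | 67912
6  | Le Guin | 42268
7  | Le Guin | 17700
8  | Le Guin | 51785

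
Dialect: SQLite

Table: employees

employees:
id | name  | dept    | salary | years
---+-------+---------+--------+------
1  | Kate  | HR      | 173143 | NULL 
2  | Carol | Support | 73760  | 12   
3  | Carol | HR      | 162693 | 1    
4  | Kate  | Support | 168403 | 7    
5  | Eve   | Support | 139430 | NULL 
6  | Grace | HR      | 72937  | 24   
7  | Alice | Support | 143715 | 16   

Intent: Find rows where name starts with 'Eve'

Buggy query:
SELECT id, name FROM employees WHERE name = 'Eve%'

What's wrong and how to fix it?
Bug: '=' compares the literal string including the % character; pattern matching needs LIKE

Fix: Replace '=' with LIKE so 'Eve%' is treated as a pattern

Corrected query:
SELECT id, name FROM employees WHERE name LIKE 'Eve%'

Result:
id | name
---+-----
5  | Eve 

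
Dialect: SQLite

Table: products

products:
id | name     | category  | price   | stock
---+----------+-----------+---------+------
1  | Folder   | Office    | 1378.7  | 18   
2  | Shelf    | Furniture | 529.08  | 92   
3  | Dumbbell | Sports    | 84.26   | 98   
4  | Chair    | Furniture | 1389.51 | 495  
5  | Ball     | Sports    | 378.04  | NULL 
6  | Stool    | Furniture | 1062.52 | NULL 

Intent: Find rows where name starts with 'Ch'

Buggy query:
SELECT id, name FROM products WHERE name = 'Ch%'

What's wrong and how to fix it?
Bug: Wildcards only work with LIKE; '=' treats '%' as a literal character

Fix: Use LIKE for wildcard pattern matching

Corrected query:
SELECT id, name FROM products WHERE name LIKE 'Ch%'

Result:
id | name 
---+------
4  | Chair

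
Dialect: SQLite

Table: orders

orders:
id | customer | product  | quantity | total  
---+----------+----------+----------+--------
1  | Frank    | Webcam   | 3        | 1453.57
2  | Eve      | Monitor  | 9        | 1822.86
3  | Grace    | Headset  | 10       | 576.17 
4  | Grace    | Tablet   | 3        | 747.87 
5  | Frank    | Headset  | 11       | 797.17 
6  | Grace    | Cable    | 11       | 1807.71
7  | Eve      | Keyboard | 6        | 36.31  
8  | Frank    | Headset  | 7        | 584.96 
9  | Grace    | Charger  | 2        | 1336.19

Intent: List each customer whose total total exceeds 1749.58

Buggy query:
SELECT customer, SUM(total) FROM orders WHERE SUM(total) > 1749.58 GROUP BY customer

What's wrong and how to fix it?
Bug: SUM(total) is an aggregate, but WHERE filters rows before aggregation

Fix: Use HAVING (which filters groups after aggregation) instead of WHERE

Corrected query:
SELECT customer, SUM(total) FROM orders GROUP BY customer HAVING SUM(total) > 1749.58

Result:
customer | SUM(total)
---------+-----------
Eve      | 1859.17   
Frank    | 2835.7    
Grace    | 4467.94   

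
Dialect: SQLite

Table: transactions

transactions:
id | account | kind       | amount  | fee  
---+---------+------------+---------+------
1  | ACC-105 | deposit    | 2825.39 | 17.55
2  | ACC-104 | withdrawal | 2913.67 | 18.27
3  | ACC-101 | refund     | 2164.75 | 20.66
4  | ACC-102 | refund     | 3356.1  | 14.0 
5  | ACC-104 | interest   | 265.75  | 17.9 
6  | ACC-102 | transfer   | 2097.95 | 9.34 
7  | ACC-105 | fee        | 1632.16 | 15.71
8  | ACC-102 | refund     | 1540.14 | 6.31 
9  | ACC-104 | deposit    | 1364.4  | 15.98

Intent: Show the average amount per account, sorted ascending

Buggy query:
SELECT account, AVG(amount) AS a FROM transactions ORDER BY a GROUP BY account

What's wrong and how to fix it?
Bug: GROUP BY must precede ORDER BY

Fix: Reorder: SELECT … FROM … GROUP BY … ORDER BY …

Corrected query:
SELECT account, AVG(amount) AS a FROM transactions GROUP BY account ORDER BY a

Result:
account | a          
--------+------------
ACC-104 | 1514.606667
ACC-101 | 2164.75    
ACC-105 | 2228.775   
ACC-102 | 2331.396667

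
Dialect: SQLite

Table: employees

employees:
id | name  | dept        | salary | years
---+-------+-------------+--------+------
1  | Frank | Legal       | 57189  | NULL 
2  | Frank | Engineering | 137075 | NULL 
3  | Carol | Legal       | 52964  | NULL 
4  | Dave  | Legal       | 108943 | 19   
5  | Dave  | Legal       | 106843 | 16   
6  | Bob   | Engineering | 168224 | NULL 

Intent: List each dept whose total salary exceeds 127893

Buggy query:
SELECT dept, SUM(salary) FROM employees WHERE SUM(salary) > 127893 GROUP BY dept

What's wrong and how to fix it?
Bug: SUM(salary) is an aggregate, but WHERE filters rows before aggregation

Fix: Use HAVING (which filters groups after aggregation) instead of WHERE

Corrected query:
SELECT dept, SUM(salary) FROM employees GROUP BY dept HAVING SUM(salary) > 127893

Result:
dept        | SUM(salary)
------------+------------
Engineering | 305299     
Legal       | 325939     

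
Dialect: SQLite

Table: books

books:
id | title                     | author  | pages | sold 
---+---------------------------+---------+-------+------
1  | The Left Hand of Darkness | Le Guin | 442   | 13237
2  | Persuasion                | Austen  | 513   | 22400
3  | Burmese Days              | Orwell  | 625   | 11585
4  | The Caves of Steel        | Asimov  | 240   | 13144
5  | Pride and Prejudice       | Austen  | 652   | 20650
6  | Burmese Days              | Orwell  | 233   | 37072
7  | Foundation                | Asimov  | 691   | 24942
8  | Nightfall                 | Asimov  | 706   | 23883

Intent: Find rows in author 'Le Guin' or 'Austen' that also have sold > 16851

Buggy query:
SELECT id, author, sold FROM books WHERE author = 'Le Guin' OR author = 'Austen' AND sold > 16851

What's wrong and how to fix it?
Bug: Without parentheses, AND is evaluated before OR, so the sold filter only applies to the 'Austen' branch

Fix: Group the OR with parentheses (or use IN), then AND the threshold

Corrected query:
SELECT id, author, sold FROM books WHERE (author = 'Le Guin' OR author = 'Austen') AND sold > 16851

Result:
id | author | sold 
---+--------+------
2  | Austen | 22400
5  | Austen | 20650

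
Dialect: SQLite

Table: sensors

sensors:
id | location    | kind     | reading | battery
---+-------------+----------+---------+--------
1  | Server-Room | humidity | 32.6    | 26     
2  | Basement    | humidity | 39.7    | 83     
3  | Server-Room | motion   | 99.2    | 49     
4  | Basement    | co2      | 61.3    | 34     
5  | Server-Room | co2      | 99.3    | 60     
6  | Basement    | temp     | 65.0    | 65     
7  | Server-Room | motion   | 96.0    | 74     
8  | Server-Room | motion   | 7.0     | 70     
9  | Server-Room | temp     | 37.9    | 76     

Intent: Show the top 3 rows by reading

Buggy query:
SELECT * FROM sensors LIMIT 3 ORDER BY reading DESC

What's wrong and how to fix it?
Bug: LIMIT must come after ORDER BY

Fix: Swap the clauses: ORDER BY first, then LIMIT

Corrected query:
SELECT * FROM sensors ORDER BY reading DESC LIMIT 3

Result:
id | location    | kind   | reading | battery
---+-------------+--------+---------+--------
5  | Server-Room | co2    | 99.3    | 60     
3  | Server-Room | motion | 99.2    | 49     
7  | Server-Room | motion | 96      | 74     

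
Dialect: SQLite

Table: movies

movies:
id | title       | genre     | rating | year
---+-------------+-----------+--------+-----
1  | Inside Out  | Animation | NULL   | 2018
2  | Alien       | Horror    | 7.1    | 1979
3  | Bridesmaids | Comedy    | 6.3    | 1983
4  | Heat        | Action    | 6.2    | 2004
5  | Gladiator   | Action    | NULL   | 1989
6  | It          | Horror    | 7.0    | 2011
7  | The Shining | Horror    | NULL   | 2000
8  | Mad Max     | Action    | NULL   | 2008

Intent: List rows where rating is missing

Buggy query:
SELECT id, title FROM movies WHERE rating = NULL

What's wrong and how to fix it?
Bug: Comparing to NULL with '=' never matches; NULL = NULL is unknown, not true

Fix: Replace '= NULL' with 'IS NULL'

Corrected query:
SELECT id, title FROM movies WHERE rating IS NULL

Result:
id | title      
---+------------
1  | Inside Out 
5  | Gladiator  
7  | The Shining
8  | Mad Max    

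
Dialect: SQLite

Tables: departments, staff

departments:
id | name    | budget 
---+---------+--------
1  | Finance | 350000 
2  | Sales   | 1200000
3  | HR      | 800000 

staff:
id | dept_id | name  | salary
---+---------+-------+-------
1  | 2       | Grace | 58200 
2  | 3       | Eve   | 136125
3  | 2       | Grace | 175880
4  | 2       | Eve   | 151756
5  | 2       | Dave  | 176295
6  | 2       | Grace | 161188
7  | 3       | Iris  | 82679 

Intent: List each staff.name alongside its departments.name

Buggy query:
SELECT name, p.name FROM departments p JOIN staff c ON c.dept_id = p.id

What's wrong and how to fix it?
Bug: 'name' exists in both joined tables, so the database can't tell which one is meant

Fix: Qualify the column with its table alias (c.name)

Corrected query:
SELECT c.name, p.name FROM departments p JOIN staff c ON c.dept_id = p.id

Result:
name  | name 
------+------
Grace | Sales
Eve   | HR   
Grace | Sales
Eve   | Sales
Dave  | Sales
Grace | Sales
Iris  | HR   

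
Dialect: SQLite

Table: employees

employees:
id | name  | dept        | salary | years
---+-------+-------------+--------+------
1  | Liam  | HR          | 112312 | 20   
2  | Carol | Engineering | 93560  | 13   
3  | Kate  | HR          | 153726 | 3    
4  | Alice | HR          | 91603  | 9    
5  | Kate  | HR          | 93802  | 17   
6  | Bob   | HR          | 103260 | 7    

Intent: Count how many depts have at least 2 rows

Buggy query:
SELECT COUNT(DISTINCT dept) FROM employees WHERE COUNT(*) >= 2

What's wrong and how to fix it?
Bug: COUNT(*) cannot appear in WHERE; the per-group count doesn't exist yet

Fix: Use a subquery that GROUPs and filters with HAVING, then count its rows

Corrected query:
SELECT COUNT(*) FROM (SELECT dept FROM employees GROUP BY dept HAVING COUNT(*) >= 2)

Result:
COUNT(*)
--------
1       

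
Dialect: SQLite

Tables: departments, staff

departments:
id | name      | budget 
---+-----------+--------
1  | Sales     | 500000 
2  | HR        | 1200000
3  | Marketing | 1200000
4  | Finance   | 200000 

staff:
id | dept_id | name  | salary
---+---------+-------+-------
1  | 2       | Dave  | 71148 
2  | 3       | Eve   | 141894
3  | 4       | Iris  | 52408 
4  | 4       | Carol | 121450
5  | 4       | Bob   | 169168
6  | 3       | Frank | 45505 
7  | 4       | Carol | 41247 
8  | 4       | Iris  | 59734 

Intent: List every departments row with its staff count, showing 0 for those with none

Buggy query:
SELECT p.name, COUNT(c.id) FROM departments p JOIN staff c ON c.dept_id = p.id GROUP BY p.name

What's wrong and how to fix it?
Bug: An inner join excludes parents with zero children

Fix: Use LEFT JOIN so parents without children still appear (COUNT(c.id) gives 0)

Corrected query:
SELECT p.name, COUNT(c.id) FROM departments p LEFT JOIN staff c ON c.dept_id = p.id GROUP BY p.name

Result:
name      | COUNT(c.id)
----------+------------
Finance   | 5          
HR        | 1          
Marketing | 2          
Sales     | 0          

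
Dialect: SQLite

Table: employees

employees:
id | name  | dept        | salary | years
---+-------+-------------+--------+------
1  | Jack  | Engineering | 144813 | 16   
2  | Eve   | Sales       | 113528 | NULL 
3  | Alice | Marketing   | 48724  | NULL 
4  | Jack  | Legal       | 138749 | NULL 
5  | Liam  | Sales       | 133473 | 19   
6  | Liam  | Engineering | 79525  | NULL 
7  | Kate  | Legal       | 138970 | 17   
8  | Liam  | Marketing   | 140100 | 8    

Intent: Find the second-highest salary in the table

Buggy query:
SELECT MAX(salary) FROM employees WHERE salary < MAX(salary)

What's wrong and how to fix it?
Bug: MAX(salary) on the right of the comparison is an aggregate-in-WHERE error

Fix: Put the inner MAX in a scalar subquery

Corrected query:
SELECT MAX(salary) FROM employees WHERE salary < (SELECT MAX(salary) FROM employees)

Result:
MAX(salary)
-----------
140100     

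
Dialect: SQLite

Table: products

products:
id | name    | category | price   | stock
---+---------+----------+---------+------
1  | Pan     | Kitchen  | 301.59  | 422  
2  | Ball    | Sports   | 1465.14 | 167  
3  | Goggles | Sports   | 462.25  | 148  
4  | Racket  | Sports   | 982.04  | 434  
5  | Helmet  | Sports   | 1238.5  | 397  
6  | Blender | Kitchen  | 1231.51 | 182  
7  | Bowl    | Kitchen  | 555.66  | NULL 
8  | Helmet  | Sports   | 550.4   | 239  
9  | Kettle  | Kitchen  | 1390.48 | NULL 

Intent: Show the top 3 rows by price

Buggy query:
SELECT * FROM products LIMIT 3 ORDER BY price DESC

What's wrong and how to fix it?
Bug: LIMIT must come after ORDER BY

Fix: Swap the clauses: ORDER BY first, then LIMIT

Corrected query:
SELECT * FROM products ORDER BY price DESC LIMIT 3

Result:
id | name   | category | price   | stock
---+--------+----------+---------+------
2  | Ball   | Sports   | 1465.14 | 167  
9  | Kettle | Kitchen  | 1390.48 | NULL 
5  | Helmet | Sports   | 1238.5  | 397  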